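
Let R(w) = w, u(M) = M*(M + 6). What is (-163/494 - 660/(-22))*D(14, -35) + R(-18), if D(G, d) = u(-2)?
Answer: -63074/247 ≈ -255.36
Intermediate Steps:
u(M) = M*(6 + M)
D(G, d) = -8 (D(G, d) = -2*(6 - 2) = -2*4 = -8)
(-163/494 - 660/(-22))*D(14, -35) + R(-18) = (-163/494 - 660/(-22))*(-8) - 18 = (-163*1/494 - 660*(-1/22))*(-8) - 18 = (-163/494 + 30)*(-8) - 18 = (14657/494)*(-8) - 18 = -58628/247 - 18 = -63074/247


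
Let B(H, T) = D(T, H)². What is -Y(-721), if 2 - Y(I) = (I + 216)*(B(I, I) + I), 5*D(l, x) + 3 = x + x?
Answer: -41814002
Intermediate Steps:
D(l, x) = -⅗ + 2*x/5 (D(l, x) = -⅗ + (x + x)/5 = -⅗ + (2*x)/5 = -⅗ + 2*x/5)
B(H, T) = (-⅗ + 2*H/5)²
Y(I) = 2 - (216 + I)*(I + (-3 + 2*I)²/25) (Y(I) = 2 - (I + 216)*((-3 + 2*I)²/25 + I) = 2 - (216 + I)*(I + (-3 + 2*I)²/25))
-Y(-721) = -(-1894/25 - 2817/25*(-721) - 877/25*(-721)² - 4/25*(-721)³) = -(-1894/25 + 2031057/25 - 877/25*519841 - 4/25*(-374805361)) = -(-1894/25 + 2031057/25 - 455900557/25 + 1499221444/25) = -1*41814002 = -41814002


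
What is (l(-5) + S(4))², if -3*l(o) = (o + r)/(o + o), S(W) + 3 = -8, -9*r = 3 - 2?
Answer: 2274064/18225 ≈ 124.78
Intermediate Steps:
r = -⅑ (r = -(3 - 2)/9 = -⅑*1 = -⅑ ≈ -0.11111)
S(W) = -11 (S(W) = -3 - 8 = -11)
l(o) = -(-⅑ + o)/(6*o) (l(o) = -(o - ⅑)/(3*(o + o)) = -(-⅑ + o)/(3*(2*o)) = -(-⅑ + o)*1/(2*o)/3 = -(-⅑ + o)/(6*o))
(l(-5) + S(4))² = ((1/54)*(1 - 9*(-5))/(-5) - 11)² = ((1/54)*(-⅕)*(1 + 45) - 11)² = ((1/54)*(-⅕)*46 - 11)² = (-23/135 - 11)² = (-1508/135)² = 2274064/18225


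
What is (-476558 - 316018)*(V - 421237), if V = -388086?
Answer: 641449986048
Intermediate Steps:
(-476558 - 316018)*(V - 421237) = (-476558 - 316018)*(-388086 - 421237) = -792576*(-809323) = 641449986048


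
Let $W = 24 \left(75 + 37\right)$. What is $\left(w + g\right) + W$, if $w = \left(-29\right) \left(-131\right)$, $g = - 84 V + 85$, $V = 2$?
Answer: $6404$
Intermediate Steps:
$g = -83$ ($g = \left(-84\right) 2 + 85 = -168 + 85 = -83$)
$w = 3799$
$W = 2688$ ($W = 24 \cdot 112 = 2688$)
$\left(w + g\right) + W = \left(3799 - 83\right) + 2688 = 3716 + 2688 = 6404$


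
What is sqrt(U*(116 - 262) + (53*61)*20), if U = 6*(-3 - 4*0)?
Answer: 2*sqrt(16822) ≈ 259.40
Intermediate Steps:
U = -18 (U = 6*(-3 + 0) = 6*(-3) = -18)
sqrt(U*(116 - 262) + (53*61)*20) = sqrt(-18*(116 - 262) + (53*61)*20) = sqrt(-18*(-146) + 3233*20) = sqrt(2628 + 64660) = sqrt(67288) = 2*sqrt(16822)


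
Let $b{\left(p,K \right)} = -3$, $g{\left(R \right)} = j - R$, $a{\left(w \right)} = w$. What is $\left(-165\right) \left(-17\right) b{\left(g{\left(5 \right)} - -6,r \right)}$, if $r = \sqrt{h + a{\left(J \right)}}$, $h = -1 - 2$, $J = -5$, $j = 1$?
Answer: $-8415$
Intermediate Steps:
$g{\left(R \right)} = 1 - R$
$h = -3$
$r = 2 i \sqrt{2}$ ($r = \sqrt{-3 - 5} = \sqrt{-8} = 2 i \sqrt{2} \approx 2.8284 i$)
$\left(-165\right) \left(-17\right) b{\left(g{\left(5 \right)} - -6,r \right)} = \left(-165\right) \left(-17\right) \left(-3\right) = 2805 \left(-3\right) = -8415$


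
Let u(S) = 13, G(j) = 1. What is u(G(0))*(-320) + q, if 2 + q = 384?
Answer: -3778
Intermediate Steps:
q = 382 (q = -2 + 384 = 382)
u(G(0))*(-320) + q = 13*(-320) + 382 = -4160 + 382 = -3778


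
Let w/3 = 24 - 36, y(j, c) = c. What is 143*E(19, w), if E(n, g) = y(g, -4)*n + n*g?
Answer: -108680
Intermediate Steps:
w = -36 (w = 3*(24 - 36) = 3*(-12) = -36)
E(n, g) = -4*n + g*n (E(n, g) = -4*n + n*g = -4*n + g*n)
143*E(19, w) = 143*(19*(-4 - 36)) = 143*(19*(-40)) = 143*(-760) = -108680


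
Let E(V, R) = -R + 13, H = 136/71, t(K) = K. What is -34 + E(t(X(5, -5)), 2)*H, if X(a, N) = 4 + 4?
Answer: -918/71 ≈ -12.930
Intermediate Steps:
X(a, N) = 8
H = 136/71 (H = 136*(1/71) = 136/71 ≈ 1.9155)
E(V, R) = 13 - R
-34 + E(t(X(5, -5)), 2)*H = -34 + (13 - 1*2)*(136/71) = -34 + (13 - 2)*(136/71) = -34 + 11*(136/71) = -34 + 1496/71 = -918/71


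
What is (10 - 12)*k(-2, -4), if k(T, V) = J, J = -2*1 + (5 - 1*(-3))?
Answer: -12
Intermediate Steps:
J = 6 (J = -2 + (5 + 3) = -2 + 8 = 6)
k(T, V) = 6
(10 - 12)*k(-2, -4) = (10 - 12)*6 = -2*6 = -12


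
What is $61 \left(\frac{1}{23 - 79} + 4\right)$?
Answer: $\frac{13603}{56} \approx 242.91$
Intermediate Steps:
$61 \left(\frac{1}{23 - 79} + 4\right) = 61 \left(\frac{1}{-56} + 4\right) = 61 \left(- \frac{1}{56} + 4\right) = 61 \cdot \frac{223}{56} = \frac{13603}{56}$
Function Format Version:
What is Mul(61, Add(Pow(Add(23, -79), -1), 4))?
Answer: Rational(13603, 56) ≈ 242.91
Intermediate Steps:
Mul(61, Add(Pow(Add(23, -79), -1), 4)) = Mul(61, Add(Pow(-56, -1), 4)) = Mul(61, Add(Rational(-1, 56), 4)) = Mul(61, Rational(223, 56)) = Rational(13603, 56)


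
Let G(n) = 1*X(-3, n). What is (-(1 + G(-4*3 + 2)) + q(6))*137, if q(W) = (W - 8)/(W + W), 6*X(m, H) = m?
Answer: -274/3 ≈ -91.333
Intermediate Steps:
X(m, H) = m/6
G(n) = -½ (G(n) = 1*((⅙)*(-3)) = 1*(-½) = -½)
q(W) = (-8 + W)/(2*W) (q(W) = (-8 + W)/((2*W)) = (-8 + W)*(1/(2*W)) = (-8 + W)/(2*W))
(-(1 + G(-4*3 + 2)) + q(6))*137 = (-(1 - ½) + (½)*(-8 + 6)/6)*137 = (-1*½ + (½)*(⅙)*(-2))*137 = (-½ - ⅙)*137 = -⅔*137 = -274/3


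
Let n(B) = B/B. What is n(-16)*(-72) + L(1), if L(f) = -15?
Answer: -87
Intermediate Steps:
n(B) = 1
n(-16)*(-72) + L(1) = 1*(-72) - 15 = -72 - 15 = -87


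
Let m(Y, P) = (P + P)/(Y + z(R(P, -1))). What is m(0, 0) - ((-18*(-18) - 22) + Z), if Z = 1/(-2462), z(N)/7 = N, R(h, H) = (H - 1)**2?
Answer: -743523/2462 ≈ -302.00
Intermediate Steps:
R(h, H) = (-1 + H)**2
z(N) = 7*N
m(Y, P) = 2*P/(28 + Y) (m(Y, P) = (P + P)/(Y + 7*(-1 - 1)**2) = (2*P)/(Y + 7*(-2)**2) = (2*P)/(Y + 7*4) = (2*P)/(Y + 28) = (2*P)/(28 + Y) = 2*P/(28 + Y))
Z = -1/2462 ≈ -0.00040617
m(0, 0) - ((-18*(-18) - 22) + Z) = 2*0/(28 + 0) - ((-18*(-18) - 22) - 1/2462) = 2*0/28 - ((324 - 22) - 1/2462) = 2*0*(1/28) - (302 - 1/2462) = 0 - 1*743523/2462 = 0 - 743523/2462 = -743523/2462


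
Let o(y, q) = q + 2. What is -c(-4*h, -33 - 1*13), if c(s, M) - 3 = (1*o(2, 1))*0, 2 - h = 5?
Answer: -3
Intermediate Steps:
h = -3 (h = 2 - 1*5 = 2 - 5 = -3)
o(y, q) = 2 + q
c(s, M) = 3 (c(s, M) = 3 + (1*(2 + 1))*0 = 3 + (1*3)*0 = 3 + 3*0 = 3 + 0 = 3)
-c(-4*h, -33 - 1*13) = -1*3 = -3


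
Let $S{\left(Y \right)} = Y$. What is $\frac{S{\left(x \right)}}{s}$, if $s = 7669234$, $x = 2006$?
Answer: $\frac{1003}{3834617} \approx 0.00026156$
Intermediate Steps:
$\frac{S{\left(x \right)}}{s} = \frac{2006}{7669234} = 2006 \cdot \frac{1}{7669234} = \frac{1003}{3834617}$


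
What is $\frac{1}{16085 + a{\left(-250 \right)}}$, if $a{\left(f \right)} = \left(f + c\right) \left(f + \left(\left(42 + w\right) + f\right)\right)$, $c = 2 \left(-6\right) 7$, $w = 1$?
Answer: $\frac{1}{168723} \approx 5.9269 \cdot 10^{-6}$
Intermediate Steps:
$c = -84$ ($c = \left(-12\right) 7 = -84$)
$a{\left(f \right)} = \left(-84 + f\right) \left(43 + 2 f\right)$ ($a{\left(f \right)} = \left(f - 84\right) \left(f + \left(\left(42 + 1\right) + f\right)\right) = \left(-84 + f\right) \left(f + \left(43 + f\right)\right) = \left(-84 + f\right) \left(43 + 2 f\right)$)
$\frac{1}{16085 + a{\left(-250 \right)}} = \frac{1}{16085 - \left(-27638 - 125000\right)} = \frac{1}{16085 + \left(-3612 + 31250 + 2 \cdot 62500\right)} = \frac{1}{16085 + \left(-3612 + 31250 + 125000\right)} = \frac{1}{16085 + 152638} = \frac{1}{168723}$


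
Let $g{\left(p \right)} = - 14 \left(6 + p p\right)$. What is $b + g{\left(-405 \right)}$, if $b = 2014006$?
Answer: $-282428$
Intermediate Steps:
$g{\left(p \right)} = -84 - 14 p^{2}$ ($g{\left(p \right)} = - 14 \left(6 + p^{2}\right) = -84 - 14 p^{2}$)
$b + g{\left(-405 \right)} = 2014006 - \left(84 + 14 \left(-405\right)^{2}\right) = 2014006 - 2296434 = -282428$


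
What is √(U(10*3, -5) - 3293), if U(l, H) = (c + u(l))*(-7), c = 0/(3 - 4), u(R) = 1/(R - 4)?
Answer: 25*I*√3562/26 ≈ 57.387*I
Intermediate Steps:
u(R) = 1/(-4 + R)
c = 0 (c = 0/(-1) = 0*(-1) = 0)
U(l, H) = -7/(-4 + l) (U(l, H) = (0 + 1/(-4 + l))*(-7) = -7/(-4 + l))
√(U(10*3, -5) - 3293) = √(-7/(-4 + 10*3) - 3293) = √(-7/(-4 + 30) - 3293) = √(-7/26 - 3293) = √(-85625/26) = 25*I*√3562/26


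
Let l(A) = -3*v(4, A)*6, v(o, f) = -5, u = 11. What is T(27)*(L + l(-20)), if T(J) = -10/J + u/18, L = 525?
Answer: 2665/18 ≈ 148.06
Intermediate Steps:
l(A) = 90 (l(A) = -3*(-5)*6 = 15*6 = 90)
T(J) = 11/18 - 10/J (T(J) = -10/J + 11/18 = 11/18 - 10/J)
T(27)*(L + l(-20)) = (11/18 - 10/27)*(525 + 90) = (11/18 - 10*1/27)*615 = (11/18 - 10/27)*615 = (13/54)*615 = 2665/18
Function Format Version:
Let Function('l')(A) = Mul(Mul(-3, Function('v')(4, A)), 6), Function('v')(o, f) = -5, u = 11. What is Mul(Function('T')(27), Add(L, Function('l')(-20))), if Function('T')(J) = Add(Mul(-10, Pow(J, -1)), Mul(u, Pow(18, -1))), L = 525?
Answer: Rational(2665, 18) ≈ 148.06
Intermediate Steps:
Function('l')(A) = 90 (Function('l')(A) = Mul(Mul(-3, -5), 6) = Mul(15, 6) = 90)
Function('T')(J) = Add(Rational(11, 18), Mul(-10, Pow(J, -1))) (Function('T')(J) = Add(Mul(-10, Pow(J, -1)), Mul(11, Pow(18, -1))) = Add(Mul(-10, Pow(J, -1)), Mul(11, Rational(1, 18))) = Add(Mul(-10, Pow(J, -1)), Rational(11, 18)) = Add(Rational(11, 18), Mul(-10, Pow(J, -1))))
Mul(Function('T')(27), Add(L, Function('l')(-20))) = Mul(Add(Rational(11, 18), Mul(-10, Pow(27, -1))), Add(525, 90)) = Mul(Add(Rational(11, 18), Mul(-10, Rational(1, 27))), 615) = Mul(Add(Rational(11, 18), Rational(-10, 27)), 615) = Mul(Rational(13, 54), 615) = Rational(2665, 18)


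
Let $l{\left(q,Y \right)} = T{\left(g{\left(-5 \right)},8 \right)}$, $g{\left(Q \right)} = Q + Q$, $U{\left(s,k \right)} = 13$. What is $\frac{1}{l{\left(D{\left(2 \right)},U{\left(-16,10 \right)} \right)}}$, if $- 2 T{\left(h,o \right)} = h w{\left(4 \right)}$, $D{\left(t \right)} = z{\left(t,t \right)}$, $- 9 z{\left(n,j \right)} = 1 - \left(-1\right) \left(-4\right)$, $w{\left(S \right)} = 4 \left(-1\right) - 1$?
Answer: $- \frac{1}{25} \approx -0.04$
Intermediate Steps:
$w{\left(S \right)} = -5$ ($w{\left(S \right)} = -4 - 1 = -5$)
$z{\left(n,j \right)} = \frac{1}{3}$ ($z{\left(n,j \right)} = - \frac{1 - \left(-1\right) \left(-4\right)}{9} = - \frac{1 - 4}{9} = \left(- \frac{1}{9}\right) \left(-3\right) = \frac{1}{3}$)
$D{\left(t \right)} = \frac{1}{3}$
$g{\left(Q \right)} = 2 Q$
$T{\left(h,o \right)} = \frac{5 h}{2}$ ($T{\left(h,o \right)} = - \frac{h \left(-5\right)}{2} = - \frac{\left(-5\right) h}{2} = \frac{5 h}{2}$)
$l{\left(q,Y \right)} = -25$ ($l{\left(q,Y \right)} = \frac{5 \cdot 2 \left(-5\right)}{2} = \frac{5}{2} \left(-10\right) = -25$)
$\frac{1}{l{\left(D{\left(2 \right)},U{\left(-16,10 \right)} \right)}} = \frac{1}{-25} = - \frac{1}{25}$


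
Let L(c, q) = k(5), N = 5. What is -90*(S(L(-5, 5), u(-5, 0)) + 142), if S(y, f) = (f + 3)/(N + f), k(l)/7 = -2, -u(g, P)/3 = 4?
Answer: -90270/7 ≈ -12896.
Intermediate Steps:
u(g, P) = -12 (u(g, P) = -3*4 = -12)
k(l) = -14 (k(l) = 7*(-2) = -14)
L(c, q) = -14
S(y, f) = (3 + f)/(5 + f) (S(y, f) = (f + 3)/(5 + f) = (3 + f)/(5 + f))
-90*(S(L(-5, 5), u(-5, 0)) + 142) = -90*((3 - 12)/(5 - 12) + 142) = -90*(-9/(-7) + 142) = -90*(-⅐*(-9) + 142) = -90*(9/7 + 142) = -90*1003/7 = -90270/7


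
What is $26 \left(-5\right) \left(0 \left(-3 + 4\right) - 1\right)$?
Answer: $130$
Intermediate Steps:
$26 \left(-5\right) \left(0 \left(-3 + 4\right) - 1\right) = - 130 \left(0 \cdot 1 - 1\right) = - 130 \left(0 - 1\right) = \left(-130\right) \left(-1\right) = 130$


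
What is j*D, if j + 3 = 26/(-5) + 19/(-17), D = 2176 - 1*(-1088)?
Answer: -152064/5 ≈ -30413.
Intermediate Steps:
D = 3264 (D = 2176 + 1088 = 3264)
j = -792/85 (j = -3 + (26/(-5) + 19/(-17)) = -3 + (26*(-⅕) + 19*(-1/17)) = -3 + (-26/5 - 19/17) = -3 - 537/85 = -792/85 ≈ -9.3176)
j*D = -792/85*3264 = -152064/5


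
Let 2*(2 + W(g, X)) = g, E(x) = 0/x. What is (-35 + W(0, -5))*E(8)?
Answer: 0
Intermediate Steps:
E(x) = 0
W(g, X) = -2 + g/2
(-35 + W(0, -5))*E(8) = (-35 + (-2 + (½)*0))*0 = (-35 + (-2 + 0))*0 = (-35 - 2)*0 = -37*0 = 0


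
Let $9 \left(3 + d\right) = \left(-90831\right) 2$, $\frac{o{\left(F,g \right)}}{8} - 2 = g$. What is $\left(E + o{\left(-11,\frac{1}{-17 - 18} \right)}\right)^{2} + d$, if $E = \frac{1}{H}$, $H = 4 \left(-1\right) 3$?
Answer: $- \frac{3517689479}{176400} \approx -19942.0$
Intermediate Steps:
$o{\left(F,g \right)} = 16 + 8 g$
$d = - \frac{60563}{3}$ ($d = -3 + \frac{\left(-90831\right) 2}{9} = -3 + \frac{1}{9} \left(-181662\right) = -3 - \frac{60554}{3} = - \frac{60563}{3} \approx -20188.0$)
$H = -12$ ($H = \left(-4\right) 3 = -12$)
$E = - \frac{1}{12}$ ($E = \frac{1}{-12} = - \frac{1}{12} \approx -0.083333$)
$\left(E + o{\left(-11,\frac{1}{-17 - 18} \right)}\right)^{2} + d = \left(- \frac{1}{12} + \left(16 + \frac{8}{-17 - 18}\right)\right)^{2} - \frac{60563}{3} = \left(- \frac{1}{12} + \left(16 + \frac{8}{-35}\right)\right)^{2} - \frac{60563}{3} = \left(- \frac{1}{12} + \left(16 + 8 \left(- \frac{1}{35}\right)\right)\right)^{2} - \frac{60563}{3} = \left(- \frac{1}{12} + \left(16 - \frac{8}{35}\right)\right)^{2} - \frac{60563}{3} = \left(- \frac{1}{12} + \frac{552}{35}\right)^{2} - \frac{60563}{3} = \left(\frac{6589}{420}\right)^{2} - \frac{60563}{3} = \frac{43414921}{176400} - \frac{60563}{3} = - \frac{3517689479}{176400}$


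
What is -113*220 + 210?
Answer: -24650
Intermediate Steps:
-113*220 + 210 = -24860 + 210 = -24650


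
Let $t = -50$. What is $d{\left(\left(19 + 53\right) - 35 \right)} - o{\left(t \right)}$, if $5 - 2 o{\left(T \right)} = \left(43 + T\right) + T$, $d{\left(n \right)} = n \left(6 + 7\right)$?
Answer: $450$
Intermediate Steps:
$d{\left(n \right)} = 13 n$ ($d{\left(n \right)} = n 13 = 13 n$)
$o{\left(T \right)} = -19 - T$ ($o{\left(T \right)} = \frac{5}{2} - \frac{\left(43 + T\right) + T}{2} = \frac{5}{2} - \frac{43 + 2 T}{2} = \frac{5}{2} - \left(\frac{43}{2} + T\right) = -19 - T$)
$d{\left(\left(19 + 53\right) - 35 \right)} - o{\left(t \right)} = 13 \left(\left(19 + 53\right) - 35\right) - \left(-19 - -50\right) = 13 \left(72 - 35\right) - \left(-19 + 50\right) = 13 \cdot 37 - 31 = 481 - 31 = 450$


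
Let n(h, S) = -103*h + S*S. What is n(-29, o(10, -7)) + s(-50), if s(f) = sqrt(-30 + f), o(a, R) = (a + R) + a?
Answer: 3156 + 4*I*sqrt(5) ≈ 3156.0 + 8.9443*I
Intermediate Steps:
o(a, R) = R + 2*a (o(a, R) = (R + a) + a = R + 2*a)
n(h, S) = S**2 - 103*h (n(h, S) = -103*h + S**2 = S**2 - 103*h)
n(-29, o(10, -7)) + s(-50) = ((-7 + 2*10)**2 - 103*(-29)) + sqrt(-30 - 50) = ((-7 + 20)**2 + 2987) + sqrt(-80) = (13**2 + 2987) + 4*I*sqrt(5) = (169 + 2987) + 4*I*sqrt(5) = 3156 + 4*I*sqrt(5)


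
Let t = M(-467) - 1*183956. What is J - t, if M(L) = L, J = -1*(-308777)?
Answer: 493200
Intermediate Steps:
J = 308777
t = -184423 (t = -467 - 1*183956 = -467 - 183956 = -184423)
J - t = 308777 - 1*(-184423) = 308777 + 184423 = 493200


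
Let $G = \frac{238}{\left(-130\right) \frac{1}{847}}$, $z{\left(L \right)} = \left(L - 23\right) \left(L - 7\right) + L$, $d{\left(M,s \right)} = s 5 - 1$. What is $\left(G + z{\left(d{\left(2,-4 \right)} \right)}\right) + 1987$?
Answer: $\frac{107077}{65} \approx 1647.3$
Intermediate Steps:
$d{\left(M,s \right)} = -1 + 5 s$ ($d{\left(M,s \right)} = 5 s - 1 = -1 + 5 s$)
$z{\left(L \right)} = L + \left(-23 + L\right) \left(-7 + L\right)$ ($z{\left(L \right)} = \left(-23 + L\right) \left(-7 + L\right) + L = L + \left(-23 + L\right) \left(-7 + L\right)$)
$G = - \frac{100793}{65}$ ($G = \frac{238}{\left(-130\right) \frac{1}{847}} = \frac{238}{- \frac{130}{847}} = 238 \left(- \frac{847}{130}\right) = - \frac{100793}{65} \approx -1550.7$)
$\left(G + z{\left(d{\left(2,-4 \right)} \right)}\right) + 1987 = \left(- \frac{100793}{65} + \left(161 + \left(-1 + 5 \left(-4\right)\right)^{2} - 29 \left(-1 + 5 \left(-4\right)\right)\right)\right) + 1987 = \left(- \frac{100793}{65} + \left(161 + \left(-1 - 20\right)^{2} - 29 \left(-1 - 20\right)\right)\right) + 1987 = \left(- \frac{100793}{65} + \left(161 + \left(-21\right)^{2} - -609\right)\right) + 1987 = \left(- \frac{100793}{65} + \left(161 + 441 + 609\right)\right) + 1987 = \left(- \frac{100793}{65} + 1211\right) + 1987 = - \frac{22078}{65} + 1987 = \frac{107077}{65}$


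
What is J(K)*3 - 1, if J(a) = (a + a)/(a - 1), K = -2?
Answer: 3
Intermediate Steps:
J(a) = 2*a/(-1 + a) (J(a) = (2*a)/(-1 + a) = 2*a/(-1 + a))
J(K)*3 - 1 = (2*(-2)/(-1 - 2))*3 - 1 = (2*(-2)/(-3))*3 - 1 = (2*(-2)*(-1/3))*3 - 1 = (4/3)*3 - 1 = 4 - 1 = 3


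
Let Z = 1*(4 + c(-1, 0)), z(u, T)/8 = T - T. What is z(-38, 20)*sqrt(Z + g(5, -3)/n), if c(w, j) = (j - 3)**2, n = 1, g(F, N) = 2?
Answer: 0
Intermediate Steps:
c(w, j) = (-3 + j)**2
z(u, T) = 0 (z(u, T) = 8*(T - T) = 8*0 = 0)
Z = 13 (Z = 1*(4 + (-3 + 0)**2) = 1*(4 + (-3)**2) = 1*(4 + 9) = 1*13 = 13)
z(-38, 20)*sqrt(Z + g(5, -3)/n) = 0*sqrt(13 + 2/1) = 0*sqrt(13 + 2*1) = 0*sqrt(13 + 2) = 0*sqrt(15) = 0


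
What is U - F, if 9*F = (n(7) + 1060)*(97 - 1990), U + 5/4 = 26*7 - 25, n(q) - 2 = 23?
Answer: 2740409/12 ≈ 2.2837e+5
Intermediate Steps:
n(q) = 25 (n(q) = 2 + 23 = 25)
U = 623/4 (U = -5/4 + (26*7 - 25) = -5/4 + (182 - 25) = -5/4 + 157 = 623/4 ≈ 155.75)
F = -684635/3 (F = ((25 + 1060)*(97 - 1990))/9 = (1085*(-1893))/9 = (⅑)*(-2053905) = -684635/3 ≈ -2.2821e+5)
U - F = 623/4 - 1*(-684635/3) = 623/4 + 684635/3 = 2740409/12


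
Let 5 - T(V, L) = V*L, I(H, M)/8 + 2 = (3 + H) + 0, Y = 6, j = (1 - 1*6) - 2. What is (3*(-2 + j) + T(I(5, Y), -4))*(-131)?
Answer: -22270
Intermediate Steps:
j = -7 (j = (1 - 6) - 2 = -5 - 2 = -7)
I(H, M) = 8 + 8*H (I(H, M) = -16 + 8*((3 + H) + 0) = -16 + 8*(3 + H) = -16 + (24 + 8*H) = 8 + 8*H)
T(V, L) = 5 - L*V (T(V, L) = 5 - V*L = 5 - L*V)
(3*(-2 + j) + T(I(5, Y), -4))*(-131) = (3*(-2 - 7) + (5 - 1*(-4)*(8 + 8*5)))*(-131) = (3*(-9) + (5 - 1*(-4)*(8 + 40)))*(-131) = (-27 + (5 - 1*(-4)*48))*(-131) = (-27 + (5 + 192))*(-131) = (-27 + 197)*(-131) = 170*(-131) = -22270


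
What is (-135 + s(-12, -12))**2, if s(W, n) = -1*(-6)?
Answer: 16641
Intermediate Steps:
s(W, n) = 6
(-135 + s(-12, -12))**2 = (-135 + 6)**2 = (-129)**2 = 16641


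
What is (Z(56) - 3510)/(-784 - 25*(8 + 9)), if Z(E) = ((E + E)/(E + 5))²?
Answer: 13048166/4498689 ≈ 2.9004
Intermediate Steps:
Z(E) = 4*E²/(5 + E)² (Z(E) = ((2*E)/(5 + E))² = (2*E/(5 + E))² = 4*E²/(5 + E)²)
(Z(56) - 3510)/(-784 - 25*(8 + 9)) = (4*56²/(5 + 56)² - 3510)/(-784 - 25*(8 + 9)) = (4*3136/61² - 3510)/(-784 - 25*17) = (4*3136*(1/3721) - 3510)/(-784 - 425) = (12544/3721 - 3510)/(-1209) = -13048166/3721*(-1/1209) = 13048166/4498689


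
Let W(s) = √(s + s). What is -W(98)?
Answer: -14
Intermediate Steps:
W(s) = √2*√s (W(s) = √(2*s) = √2*√s)
-W(98) = -√2*√98 = -√2*7*√2 = -1*14 = -14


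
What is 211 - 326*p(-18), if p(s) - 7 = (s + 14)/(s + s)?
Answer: -18965/9 ≈ -2107.2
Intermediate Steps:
p(s) = 7 + (14 + s)/(2*s) (p(s) = 7 + (s + 14)/(s + s) = 7 + (14 + s)/((2*s)) = 7 + (14 + s)*(1/(2*s)) = 7 + (14 + s)/(2*s))
211 - 326*p(-18) = 211 - 326*(15/2 + 7/(-18)) = 211 - 326*(15/2 + 7*(-1/18)) = 211 - 326*(15/2 - 7/18) = 211 - 326*64/9 = 211 - 20864/9 = -18965/9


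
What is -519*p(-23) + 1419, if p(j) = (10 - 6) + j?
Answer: 11280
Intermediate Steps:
p(j) = 4 + j
-519*p(-23) + 1419 = -519*(4 - 23) + 1419 = -519*(-19) + 1419 = 9861 + 1419 = 11280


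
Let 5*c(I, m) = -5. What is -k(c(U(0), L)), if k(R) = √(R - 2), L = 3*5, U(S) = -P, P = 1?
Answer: -I*√3 ≈ -1.732*I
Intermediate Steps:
U(S) = -1 (U(S) = -1*1 = -1)
L = 15
c(I, m) = -1 (c(I, m) = (⅕)*(-5) = -1)
k(R) = √(-2 + R)
-k(c(U(0), L)) = -√(-2 - 1) = -√(-3) = -I*√3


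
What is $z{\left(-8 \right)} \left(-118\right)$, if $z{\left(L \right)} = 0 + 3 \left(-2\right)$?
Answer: $708$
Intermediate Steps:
$z{\left(L \right)} = -6$ ($z{\left(L \right)} = 0 - 6 = -6$)
$z{\left(-8 \right)} \left(-118\right) = \left(-6\right) \left(-118\right) = 708$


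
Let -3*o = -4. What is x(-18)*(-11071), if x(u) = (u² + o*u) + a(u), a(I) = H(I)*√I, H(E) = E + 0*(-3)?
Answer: -3321300 + 597834*I*√2 ≈ -3.3213e+6 + 8.4547e+5*I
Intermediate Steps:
o = 4/3 (o = -⅓*(-4) = 4/3 ≈ 1.3333)
H(E) = E (H(E) = E + 0 = E)
a(I) = I^(3/2) (a(I) = I*√I = I^(3/2))
x(u) = u² + u^(3/2) + 4*u/3 (x(u) = (u² + 4*u/3) + u^(3/2) = u² + u^(3/2) + 4*u/3)
x(-18)*(-11071) = ((-18)² + (-18)^(3/2) + (4/3)*(-18))*(-11071) = (324 - 54*I*√2 - 24)*(-11071) = (300 - 54*I*√2)*(-11071) = -3321300 + 597834*I*√2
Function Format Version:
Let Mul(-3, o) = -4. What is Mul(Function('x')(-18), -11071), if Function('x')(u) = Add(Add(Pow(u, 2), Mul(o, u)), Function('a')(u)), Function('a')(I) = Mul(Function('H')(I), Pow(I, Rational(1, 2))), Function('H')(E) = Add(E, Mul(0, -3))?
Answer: Add(-3321300, Mul(597834, I, Pow(2, Rational(1, 2)))) ≈ Add(-3.3213e+6, Mul(8.4547e+5, I))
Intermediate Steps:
o = Rational(4, 3) (o = Mul(Rational(-1, 3), -4) = Rational(4, 3) ≈ 1.3333)
Function('H')(E) = E (Function('H')(E) = Add(E, 0) = E)
Function('a')(I) = Pow(I, Rational(3, 2)) (Function('a')(I) = Mul(I, Pow(I, Rational(1, 2))) = Pow(I, Rational(3, 2)))
Function('x')(u) = Add(Pow(u, 2), Pow(u, Rational(3, 2)), Mul(Rational(4, 3), u)) (Function('x')(u) = Add(Add(Pow(u, 2), Mul(Rational(4, 3), u)), Pow(u, Rational(3, 2))) = Add(Pow(u, 2), Pow(u, Rational(3, 2)), Mul(Rational(4, 3), u)))
Mul(Function('x')(-18), -11071) = Mul(Add(Pow(-18, 2), Pow(-18, Rational(3, 2)), Mul(Rational(4, 3), -18)), -11071) = Mul(Add(324, Mul(-54, I, Pow(2, Rational(1, 2))), -24), -11071) = Mul(Add(300, Mul(-54, I, Pow(2, Rational(1, 2)))), -11071) = Add(-3321300, Mul(597834, I, Pow(2, Rational(1, 2))))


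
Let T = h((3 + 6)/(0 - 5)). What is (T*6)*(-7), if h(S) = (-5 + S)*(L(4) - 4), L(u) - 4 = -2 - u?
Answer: -8568/5 ≈ -1713.6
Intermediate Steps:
L(u) = 2 - u (L(u) = 4 + (-2 - u) = 2 - u)
h(S) = 30 - 6*S (h(S) = (-5 + S)*((2 - 1*4) - 4) = (-5 + S)*((2 - 4) - 4) = (-5 + S)*(-2 - 4) = (-5 + S)*(-6) = 30 - 6*S)
T = 204/5 (T = 30 - 6*(3 + 6)/(0 - 5) = 30 - 54/(-5) = 30 - 54*(-1)/5 = 30 - 6*(-9/5) = 30 + 54/5 = 204/5 ≈ 40.800)
(T*6)*(-7) = ((204/5)*6)*(-7) = (1224/5)*(-7) = -8568/5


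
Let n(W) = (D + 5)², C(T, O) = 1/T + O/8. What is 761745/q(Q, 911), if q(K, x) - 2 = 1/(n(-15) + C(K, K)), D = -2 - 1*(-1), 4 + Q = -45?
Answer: 980873645/2706 ≈ 3.6248e+5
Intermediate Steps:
Q = -49 (Q = -4 - 45 = -49)
D = -1 (D = -2 + 1 = -1)
C(T, O) = 1/T + O/8 (C(T, O) = 1/T + O*(⅛) = 1/T + O/8)
n(W) = 16 (n(W) = (-1 + 5)² = 4² = 16)
q(K, x) = 2 + 1/(16 + 1/K + K/8) (q(K, x) = 2 + 1/(16 + (1/K + K/8)) = 2 + 1/(16 + 1/K + K/8))
761745/q(Q, 911) = 761745/((2*(8 + (-49)² + 132*(-49))/(8 + (-49)² + 128*(-49)))) = 761745/((2*(8 + 2401 - 6468)/(8 + 2401 - 6272))) = 761745/((2*(-4059)/(-3863))) = 761745/((2*(-1/3863)*(-4059))) = 761745/(8118/3863) = 761745*(3863/8118) = 980873645/2706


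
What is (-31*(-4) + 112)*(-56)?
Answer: -13216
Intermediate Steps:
(-31*(-4) + 112)*(-56) = (124 + 112)*(-56) = 236*(-56) = -13216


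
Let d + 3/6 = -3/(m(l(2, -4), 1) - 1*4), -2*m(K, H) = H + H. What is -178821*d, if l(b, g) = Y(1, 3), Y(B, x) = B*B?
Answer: -178821/10 ≈ -17882.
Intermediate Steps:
Y(B, x) = B**2
l(b, g) = 1 (l(b, g) = 1**2 = 1)
m(K, H) = -H (m(K, H) = -(H + H)/2 = -H)
d = 1/10 (d = -1/2 - 3/(-1*1 - 1*4) = -1/2 - 3/(-1 - 4) = -1/2 - 3/(-5) = -1/2 - 3*(-1/5) = -1/2 + 3/5 = 1/10 ≈ 0.10000)
-178821*d = -178821*1/10 = -178821/10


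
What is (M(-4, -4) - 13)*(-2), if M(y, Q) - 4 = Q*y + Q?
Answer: -6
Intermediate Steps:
M(y, Q) = 4 + Q + Q*y (M(y, Q) = 4 + (Q*y + Q) = 4 + (Q + Q*y) = 4 + Q + Q*y)
(M(-4, -4) - 13)*(-2) = ((4 - 4 - 4*(-4)) - 13)*(-2) = ((4 - 4 + 16) - 13)*(-2) = (16 - 13)*(-2) = 3*(-2) = -6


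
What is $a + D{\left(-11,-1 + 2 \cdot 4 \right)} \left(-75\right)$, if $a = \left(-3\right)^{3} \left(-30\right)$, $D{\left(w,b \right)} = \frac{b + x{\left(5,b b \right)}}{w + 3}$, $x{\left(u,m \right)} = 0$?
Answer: $\frac{7005}{8} \approx 875.63$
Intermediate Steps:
$D{\left(w,b \right)} = \frac{b}{3 + w}$ ($D{\left(w,b \right)} = \frac{b + 0}{w + 3} = \frac{b}{3 + w}$)
$a = 810$ ($a = \left(-27\right) \left(-30\right) = 810$)
$a + D{\left(-11,-1 + 2 \cdot 4 \right)} \left(-75\right) = 810 + \frac{-1 + 2 \cdot 4}{3 - 11} \left(-75\right) = 810 + \frac{-1 + 8}{-8} \left(-75\right) = 810 + 7 \left(- \frac{1}{8}\right) \left(-75\right) = 810 - - \frac{525}{8} = 810 + \frac{525}{8} = \frac{7005}{8}$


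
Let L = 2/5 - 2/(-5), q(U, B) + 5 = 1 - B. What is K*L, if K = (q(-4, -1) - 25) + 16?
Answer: -48/5 ≈ -9.6000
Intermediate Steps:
q(U, B) = -4 - B (q(U, B) = -5 + (1 - B) = -4 - B)
L = ⅘ (L = 2*(⅕) - 2*(-⅕) = ⅖ + ⅖ = ⅘ ≈ 0.80000)
K = -12 (K = ((-4 - 1*(-1)) - 25) + 16 = ((-4 + 1) - 25) + 16 = (-3 - 25) + 16 = -28 + 16 = -12)
K*L = -12*⅘ = -48/5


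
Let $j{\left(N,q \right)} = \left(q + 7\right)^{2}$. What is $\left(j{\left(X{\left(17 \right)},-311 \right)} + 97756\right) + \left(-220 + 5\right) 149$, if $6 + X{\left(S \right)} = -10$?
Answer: $158137$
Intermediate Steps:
$X{\left(S \right)} = -16$ ($X{\left(S \right)} = -6 - 10 = -16$)
$j{\left(N,q \right)} = \left(7 + q\right)^{2}$
$\left(j{\left(X{\left(17 \right)},-311 \right)} + 97756\right) + \left(-220 + 5\right) 149 = \left(\left(7 - 311\right)^{2} + 97756\right) + \left(-220 + 5\right) 149 = \left(\left(-304\right)^{2} + 97756\right) - 32035 = \left(92416 + 97756\right) - 32035 = 190172 - 32035 = 158137$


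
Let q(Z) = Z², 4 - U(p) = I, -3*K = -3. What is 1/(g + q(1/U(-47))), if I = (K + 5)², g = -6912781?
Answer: -1024/7078687743 ≈ -1.4466e-7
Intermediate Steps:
K = 1 (K = -⅓*(-3) = 1)
I = 36 (I = (1 + 5)² = 6² = 36)
U(p) = -32 (U(p) = 4 - 1*36 = 4 - 36 = -32)
1/(g + q(1/U(-47))) = 1/(-6912781 + (1/(-32))²) = 1/(-6912781 + (-1/32)²) = 1/(-6912781 + 1/1024) = 1/(-7078687743/1024) = -1024/7078687743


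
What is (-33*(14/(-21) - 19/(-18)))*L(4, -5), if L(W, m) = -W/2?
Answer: 77/3 ≈ 25.667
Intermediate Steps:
L(W, m) = -W/2
(-33*(14/(-21) - 19/(-18)))*L(4, -5) = (-33*(14/(-21) - 19/(-18)))*(-½*4) = -33*(14*(-1/21) - 19*(-1/18))*(-2) = -33*(-⅔ + 19/18)*(-2) = -33*7/18*(-2) = -77/6*(-2) = 77/3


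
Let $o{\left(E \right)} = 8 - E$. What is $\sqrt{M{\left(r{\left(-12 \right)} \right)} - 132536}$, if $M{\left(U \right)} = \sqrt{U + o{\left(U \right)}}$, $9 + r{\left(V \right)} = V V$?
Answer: $\sqrt{-132536 + 2 \sqrt{2}} \approx 364.05 i$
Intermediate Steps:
$r{\left(V \right)} = -9 + V^{2}$ ($r{\left(V \right)} = -9 + V V = -9 + V^{2}$)
$M{\left(U \right)} = 2 \sqrt{2}$ ($M{\left(U \right)} = \sqrt{U - \left(-8 + U\right)} = \sqrt{8} = 2 \sqrt{2}$)
$\sqrt{M{\left(r{\left(-12 \right)} \right)} - 132536} = \sqrt{2 \sqrt{2} - 132536} = \sqrt{-132536 + 2 \sqrt{2}}$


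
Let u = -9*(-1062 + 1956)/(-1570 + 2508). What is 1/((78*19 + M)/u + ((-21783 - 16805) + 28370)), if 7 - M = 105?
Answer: -4023/41756110 ≈ -9.6345e-5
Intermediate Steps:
M = -98 (M = 7 - 1*105 = 7 - 105 = -98)
u = -4023/469 (u = -8046/938 = -9*447/469 = -4023/469 ≈ -8.5778)
1/((78*19 + M)/u + ((-21783 - 16805) + 28370)) = 1/((78*19 - 98)/(-4023/469) + ((-21783 - 16805) + 28370)) = 1/((1482 - 98)*(-469/4023) + (-38588 + 28370)) = 1/(1384*(-469/4023) - 10218) = 1/(-649096/4023 - 10218) = 1/(-41756110/4023) = -4023/41756110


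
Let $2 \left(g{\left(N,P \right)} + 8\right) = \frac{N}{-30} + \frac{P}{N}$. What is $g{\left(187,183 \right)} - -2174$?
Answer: $\frac{24273041}{11220} \approx 2163.4$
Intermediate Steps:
$g{\left(N,P \right)} = -8 - \frac{N}{60} + \frac{P}{2 N}$ ($g{\left(N,P \right)} = -8 + \frac{\frac{N}{-30} + \frac{P}{N}}{2} = -8 + \frac{N \left(- \frac{1}{30}\right) + \frac{P}{N}}{2} = -8 + \frac{- \frac{N}{30} + \frac{P}{N}}{2} = -8 - \left(\frac{N}{60} - \frac{P}{2 N}\right) = -8 - \frac{N}{60} + \frac{P}{2 N}$)
$g{\left(187,183 \right)} - -2174 = \left(-8 - \frac{187}{60} + \frac{1}{2} \cdot 183 \cdot \frac{1}{187}\right) - -2174 = \left(-8 - \frac{187}{60} + \frac{1}{2} \cdot 183 \cdot \frac{1}{187}\right) + 2174 = \left(-8 - \frac{187}{60} + \frac{183}{374}\right) + 2174 = - \frac{119239}{11220} + 2174 = \frac{24273041}{11220}$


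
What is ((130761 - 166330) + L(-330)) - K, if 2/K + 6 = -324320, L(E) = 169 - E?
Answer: -5687056409/162163 ≈ -35070.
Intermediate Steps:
K = -1/162163 (K = 2/(-6 - 324320) = 2/(-324326) = 2*(-1/324326) = -1/162163 ≈ -6.1666e-6)
((130761 - 166330) + L(-330)) - K = ((130761 - 166330) + (169 - 1*(-330))) - 1*(-1/162163) = (-35569 + (169 + 330)) + 1/162163 = (-35569 + 499) + 1/162163 = -35070 + 1/162163 = -5687056409/162163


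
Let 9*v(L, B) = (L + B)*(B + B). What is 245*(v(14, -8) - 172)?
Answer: -134260/3 ≈ -44753.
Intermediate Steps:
v(L, B) = 2*B*(B + L)/9 (v(L, B) = ((L + B)*(B + B))/9 = ((B + L)*(2*B))/9 = (2*B*(B + L))/9 = 2*B*(B + L)/9)
245*(v(14, -8) - 172) = 245*((2/9)*(-8)*(-8 + 14) - 172) = 245*((2/9)*(-8)*6 - 172) = 245*(-32/3 - 172) = 245*(-548/3) = -134260/3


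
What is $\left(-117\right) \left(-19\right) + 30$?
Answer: $2253$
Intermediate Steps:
$\left(-117\right) \left(-19\right) + 30 = 2223 + 30 = 2253$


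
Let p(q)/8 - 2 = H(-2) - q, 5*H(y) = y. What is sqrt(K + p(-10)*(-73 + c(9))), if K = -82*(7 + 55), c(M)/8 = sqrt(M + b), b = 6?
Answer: 2*sqrt(-74115 + 4640*sqrt(15))/5 ≈ 94.779*I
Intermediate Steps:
H(y) = y/5
p(q) = 64/5 - 8*q (p(q) = 16 + 8*((1/5)*(-2) - q) = 16 + 8*(-2/5 - q) = 16 + (-16/5 - 8*q) = 64/5 - 8*q)
c(M) = 8*sqrt(6 + M) (c(M) = 8*sqrt(M + 6) = 8*sqrt(6 + M))
K = -5084 (K = -82*62 = -5084)
sqrt(K + p(-10)*(-73 + c(9))) = sqrt(-5084 + (64/5 - 8*(-10))*(-73 + 8*sqrt(6 + 9))) = sqrt(-5084 + (64/5 + 80)*(-73 + 8*sqrt(15))) = sqrt(-5084 + 464*(-73 + 8*sqrt(15))/5) = sqrt(-5084 + (-33872/5 + 3712*sqrt(15)/5)) = sqrt(-59292/5 + 3712*sqrt(15)/5)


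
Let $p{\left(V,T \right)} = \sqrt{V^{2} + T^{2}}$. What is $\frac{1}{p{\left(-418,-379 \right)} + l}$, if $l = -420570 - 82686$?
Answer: $- \frac{503256}{253266283171} - \frac{\sqrt{318365}}{253266283171} \approx -1.9893 \cdot 10^{-6}$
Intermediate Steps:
$p{\left(V,T \right)} = \sqrt{T^{2} + V^{2}}$
$l = -503256$ ($l = -420570 - 82686 = -503256$)
$\frac{1}{p{\left(-418,-379 \right)} + l} = \frac{1}{\sqrt{\left(-379\right)^{2} + \left(-418\right)^{2}} - 503256} = \frac{1}{\sqrt{143641 + 174724} - 503256} = \frac{1}{\sqrt{318365} - 503256} = \frac{1}{-503256 + \sqrt{318365}}$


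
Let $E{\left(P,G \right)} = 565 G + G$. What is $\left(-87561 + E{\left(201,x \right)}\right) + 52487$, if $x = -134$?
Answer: $-110918$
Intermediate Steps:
$E{\left(P,G \right)} = 566 G$
$\left(-87561 + E{\left(201,x \right)}\right) + 52487 = \left(-87561 + 566 \left(-134\right)\right) + 52487 = \left(-87561 - 75844\right) + 52487 = -163405 + 52487 = -110918$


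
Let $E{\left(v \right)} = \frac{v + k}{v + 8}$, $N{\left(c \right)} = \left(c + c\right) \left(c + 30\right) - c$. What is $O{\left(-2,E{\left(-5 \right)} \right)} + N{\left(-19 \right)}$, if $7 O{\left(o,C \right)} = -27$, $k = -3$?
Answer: $- \frac{2820}{7} \approx -402.86$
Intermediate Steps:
$N{\left(c \right)} = - c + 2 c \left(30 + c\right)$ ($N{\left(c \right)} = 2 c \left(30 + c\right) - c = - c + 2 c \left(30 + c\right)$)
$E{\left(v \right)} = \frac{-3 + v}{8 + v}$ ($E{\left(v \right)} = \frac{v - 3}{v + 8} = \frac{-3 + v}{8 + v}$)
$O{\left(o,C \right)} = - \frac{27}{7}$ ($O{\left(o,C \right)} = \frac{1}{7} \left(-27\right) = - \frac{27}{7}$)
$O{\left(-2,E{\left(-5 \right)} \right)} + N{\left(-19 \right)} = - \frac{27}{7} - 19 \left(59 + 2 \left(-19\right)\right) = - \frac{27}{7} - 19 \left(59 - 38\right) = - \frac{27}{7} - 399 = - \frac{2820}{7}$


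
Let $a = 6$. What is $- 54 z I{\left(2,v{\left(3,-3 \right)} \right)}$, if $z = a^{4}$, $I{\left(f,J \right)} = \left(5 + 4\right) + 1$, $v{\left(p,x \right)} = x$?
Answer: $-699840$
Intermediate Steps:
$I{\left(f,J \right)} = 10$ ($I{\left(f,J \right)} = 9 + 1 = 10$)
$z = 1296$ ($z = 6^{4} = 1296$)
$- 54 z I{\left(2,v{\left(3,-3 \right)} \right)} = \left(-54\right) 1296 \cdot 10 = \left(-69984\right) 10 = -699840$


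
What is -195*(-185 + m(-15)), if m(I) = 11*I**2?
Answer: -446550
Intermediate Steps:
-195*(-185 + m(-15)) = -195*(-185 + 11*(-15)**2) = -195*(-185 + 11*225) = -195*(-185 + 2475) = -195*2290 = -446550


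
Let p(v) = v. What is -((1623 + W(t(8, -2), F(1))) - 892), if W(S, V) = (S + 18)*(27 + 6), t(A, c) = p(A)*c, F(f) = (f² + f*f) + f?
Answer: -797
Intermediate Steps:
F(f) = f + 2*f² (F(f) = (f² + f²) + f = 2*f² + f = f + 2*f²)
t(A, c) = A*c
W(S, V) = 594 + 33*S (W(S, V) = (18 + S)*33 = 594 + 33*S)
-((1623 + W(t(8, -2), F(1))) - 892) = -((1623 + (594 + 33*(8*(-2)))) - 892) = -((1623 + (594 + 33*(-16))) - 892) = -((1623 + (594 - 528)) - 892) = -((1623 + 66) - 892) = -(1689 - 892) = -1*797 = -797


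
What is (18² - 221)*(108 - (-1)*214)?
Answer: 33166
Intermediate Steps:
(18² - 221)*(108 - (-1)*214) = (324 - 221)*(108 - 1*(-214)) = 103*(108 + 214) = 103*322 = 33166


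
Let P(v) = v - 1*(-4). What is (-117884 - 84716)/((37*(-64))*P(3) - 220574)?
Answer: 4052/4743 ≈ 0.85431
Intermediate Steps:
P(v) = 4 + v (P(v) = v + 4 = 4 + v)
(-117884 - 84716)/((37*(-64))*P(3) - 220574) = (-117884 - 84716)/((37*(-64))*(4 + 3) - 220574) = -202600/(-2368*7 - 220574) = -202600/(-16576 - 220574) = -202600/(-237150) = -202600*(-1/237150) = 4052/4743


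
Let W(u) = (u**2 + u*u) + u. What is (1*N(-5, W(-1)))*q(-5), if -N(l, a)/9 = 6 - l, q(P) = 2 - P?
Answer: -693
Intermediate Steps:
W(u) = u + 2*u**2 (W(u) = (u**2 + u**2) + u = 2*u**2 + u = u + 2*u**2)
N(l, a) = -54 + 9*l (N(l, a) = -9*(6 - l) = -54 + 9*l)
(1*N(-5, W(-1)))*q(-5) = (1*(-54 + 9*(-5)))*(2 - 1*(-5)) = (1*(-54 - 45))*(2 + 5) = (1*(-99))*7 = -99*7 = -693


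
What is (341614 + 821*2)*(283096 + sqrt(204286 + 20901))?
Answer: 97174400576 + 343256*sqrt(225187) ≈ 9.7337e+10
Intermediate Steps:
(341614 + 821*2)*(283096 + sqrt(204286 + 20901)) = (341614 + 1642)*(283096 + sqrt(225187)) = 343256*(283096 + sqrt(225187)) = 97174400576 + 343256*sqrt(225187)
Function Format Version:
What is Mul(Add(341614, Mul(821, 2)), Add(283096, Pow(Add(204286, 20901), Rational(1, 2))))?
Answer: Add(97174400576, Mul(343256, Pow(225187, Rational(1, 2)))) ≈ 9.7337e+10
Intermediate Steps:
Mul(Add(341614, Mul(821, 2)), Add(283096, Pow(Add(204286, 20901), Rational(1, 2)))) = Mul(Add(341614, 1642), Add(283096, Pow(225187, Rational(1, 2)))) = Mul(343256, Add(283096, Pow(225187, Rational(1, 2)))) = Add(97174400576, Mul(343256, Pow(225187, Rational(1, 2))))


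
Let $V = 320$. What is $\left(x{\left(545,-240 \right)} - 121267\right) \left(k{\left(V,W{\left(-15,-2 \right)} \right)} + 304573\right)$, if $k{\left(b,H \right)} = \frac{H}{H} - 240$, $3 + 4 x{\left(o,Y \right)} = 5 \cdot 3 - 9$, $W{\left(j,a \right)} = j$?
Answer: $- \frac{73810885855}{2} \approx -3.6905 \cdot 10^{10}$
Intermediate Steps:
$x{\left(o,Y \right)} = \frac{3}{4}$ ($x{\left(o,Y \right)} = - \frac{3}{4} + \frac{5 \cdot 3 - 9}{4} = - \frac{3}{4} + \frac{15 - 9}{4} = - \frac{3}{4} + \frac{1}{4} \cdot 6 = - \frac{3}{4} + \frac{3}{2} = \frac{3}{4}$)
$k{\left(b,H \right)} = -239$ ($k{\left(b,H \right)} = 1 - 240 = -239$)
$\left(x{\left(545,-240 \right)} - 121267\right) \left(k{\left(V,W{\left(-15,-2 \right)} \right)} + 304573\right) = \left(\frac{3}{4} - 121267\right) \left(-239 + 304573\right) = \left(- \frac{485065}{4}\right) 304334 = - \frac{73810885855}{2}$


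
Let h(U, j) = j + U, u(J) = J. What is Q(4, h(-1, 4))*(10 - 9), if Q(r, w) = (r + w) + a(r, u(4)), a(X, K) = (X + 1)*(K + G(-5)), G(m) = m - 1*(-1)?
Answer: 7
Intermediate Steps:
G(m) = 1 + m (G(m) = m + 1 = 1 + m)
a(X, K) = (1 + X)*(-4 + K) (a(X, K) = (X + 1)*(K + (1 - 5)) = (1 + X)*(K - 4) = (1 + X)*(-4 + K))
h(U, j) = U + j
Q(r, w) = r + w (Q(r, w) = (r + w) + (-4 + 4 - 4*r + 4*r) = (r + w) + 0 = r + w)
Q(4, h(-1, 4))*(10 - 9) = (4 + (-1 + 4))*(10 - 9) = (4 + 3)*1 = 7*1 = 7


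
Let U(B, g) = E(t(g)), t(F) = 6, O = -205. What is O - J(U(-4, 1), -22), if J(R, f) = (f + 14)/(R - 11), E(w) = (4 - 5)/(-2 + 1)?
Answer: -1029/5 ≈ -205.80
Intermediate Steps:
E(w) = 1 (E(w) = -1/(-1) = -1*(-1) = 1)
U(B, g) = 1
J(R, f) = (14 + f)/(-11 + R)
O - J(U(-4, 1), -22) = -205 - (14 - 22)/(-11 + 1) = -205 - (-8)/(-10) = -205 - (-1)*(-8)/10 = -205 - 1*4/5 = -205 - 4/5 = -1029/5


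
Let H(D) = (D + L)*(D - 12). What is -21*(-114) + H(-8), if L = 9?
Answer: 2374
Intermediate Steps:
H(D) = (-12 + D)*(9 + D) (H(D) = (D + 9)*(D - 12) = (9 + D)*(-12 + D) = (-12 + D)*(9 + D))
-21*(-114) + H(-8) = -21*(-114) + (-108 + (-8)² - 3*(-8)) = 2394 + (-108 + 64 + 24) = 2394 - 20 = 2374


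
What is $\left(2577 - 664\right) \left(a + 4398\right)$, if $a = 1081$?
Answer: $10481327$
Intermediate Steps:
$\left(2577 - 664\right) \left(a + 4398\right) = \left(2577 - 664\right) \left(1081 + 4398\right) = 1913 \cdot 5479 = 10481327$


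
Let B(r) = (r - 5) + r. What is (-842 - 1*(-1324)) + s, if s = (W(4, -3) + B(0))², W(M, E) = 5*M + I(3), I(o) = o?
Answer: 806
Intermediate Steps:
W(M, E) = 3 + 5*M (W(M, E) = 5*M + 3 = 3 + 5*M)
B(r) = -5 + 2*r (B(r) = (-5 + r) + r = -5 + 2*r)
s = 324 (s = ((3 + 5*4) + (-5 + 2*0))² = ((3 + 20) + (-5 + 0))² = (23 - 5)² = 18² = 324)
(-842 - 1*(-1324)) + s = (-842 - 1*(-1324)) + 324 = (-842 + 1324) + 324 = 482 + 324 = 806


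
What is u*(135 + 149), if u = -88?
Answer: -24992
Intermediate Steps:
u*(135 + 149) = -88*(135 + 149) = -88*284 = -24992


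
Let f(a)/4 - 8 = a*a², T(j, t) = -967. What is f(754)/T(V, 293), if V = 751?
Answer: -1714644288/967 ≈ -1.7732e+6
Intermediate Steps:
f(a) = 32 + 4*a³ (f(a) = 32 + 4*(a*a²) = 32 + 4*a³)
f(754)/T(V, 293) = (32 + 4*754³)/(-967) = (32 + 4*428661064)*(-1/967) = (32 + 1714644256)*(-1/967) = 1714644288*(-1/967) = -1714644288/967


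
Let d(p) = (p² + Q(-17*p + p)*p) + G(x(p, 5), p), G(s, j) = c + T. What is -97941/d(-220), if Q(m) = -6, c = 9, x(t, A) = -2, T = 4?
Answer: -97941/49733 ≈ -1.9693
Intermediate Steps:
G(s, j) = 13 (G(s, j) = 9 + 4 = 13)
d(p) = 13 + p² - 6*p (d(p) = (p² - 6*p) + 13 = 13 + p² - 6*p)
-97941/d(-220) = -97941/(13 + (-220)² - 6*(-220)) = -97941/(13 + 48400 + 1320) = -97941/49733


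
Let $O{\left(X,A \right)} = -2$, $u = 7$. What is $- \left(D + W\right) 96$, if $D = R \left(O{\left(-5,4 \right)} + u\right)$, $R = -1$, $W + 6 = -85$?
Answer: $9216$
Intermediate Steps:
$W = -91$ ($W = -6 - 85 = -91$)
$D = -5$ ($D = - (-2 + 7) = \left(-1\right) 5 = -5$)
$- \left(D + W\right) 96 = - \left(-5 - 91\right) 96 = - \left(-96\right) 96 = \left(-1\right) \left(-9216\right) = 9216$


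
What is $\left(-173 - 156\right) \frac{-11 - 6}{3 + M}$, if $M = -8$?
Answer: $- \frac{5593}{5} \approx -1118.6$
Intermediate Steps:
$\left(-173 - 156\right) \frac{-11 - 6}{3 + M} = \left(-173 - 156\right) \frac{-11 - 6}{3 - 8} = \left(-173 - 156\right) \left(- \frac{17}{-5}\right) = - 329 \left(\left(-17\right) \left(- \frac{1}{5}\right)\right) = \left(-329\right) \frac{17}{5} = - \frac{5593}{5}$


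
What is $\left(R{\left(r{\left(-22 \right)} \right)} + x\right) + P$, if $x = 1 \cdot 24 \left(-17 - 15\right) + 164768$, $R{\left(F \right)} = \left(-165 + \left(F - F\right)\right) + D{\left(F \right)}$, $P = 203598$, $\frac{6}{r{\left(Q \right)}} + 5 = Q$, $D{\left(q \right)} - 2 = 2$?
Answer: $367437$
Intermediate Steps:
$D{\left(q \right)} = 4$ ($D{\left(q \right)} = 2 + 2 = 4$)
$r{\left(Q \right)} = \frac{6}{-5 + Q}$
$R{\left(F \right)} = -161$ ($R{\left(F \right)} = \left(-165 + \left(F - F\right)\right) + 4 = \left(-165 + 0\right) + 4 = -165 + 4 = -161$)
$x = 164000$ ($x = 24 \left(-32\right) + 164768 = -768 + 164768 = 164000$)
$\left(R{\left(r{\left(-22 \right)} \right)} + x\right) + P = \left(-161 + 164000\right) + 203598 = 163839 + 203598 = 367437$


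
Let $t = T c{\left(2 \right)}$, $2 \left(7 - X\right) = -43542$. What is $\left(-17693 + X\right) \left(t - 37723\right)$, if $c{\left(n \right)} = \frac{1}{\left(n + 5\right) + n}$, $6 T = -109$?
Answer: $- \frac{8321761835}{54} \approx -1.5411 \cdot 10^{8}$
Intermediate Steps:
$T = - \frac{109}{6}$ ($T = \frac{1}{6} \left(-109\right) = - \frac{109}{6} \approx -18.167$)
$X = 21778$ ($X = 7 - -21771 = 7 + 21771 = 21778$)
$c{\left(n \right)} = \frac{1}{5 + 2 n}$ ($c{\left(n \right)} = \frac{1}{\left(5 + n\right) + n} = \frac{1}{5 + 2 n}$)
$t = - \frac{109}{54}$ ($t = - \frac{109}{6 \left(5 + 2 \cdot 2\right)} = - \frac{109}{6 \left(5 + 4\right)} = - \frac{109}{6 \cdot 9} = \left(- \frac{109}{6}\right) \frac{1}{9} = - \frac{109}{54} \approx -2.0185$)
$\left(-17693 + X\right) \left(t - 37723\right) = \left(-17693 + 21778\right) \left(- \frac{109}{54} - 37723\right) = 4085 \left(- \frac{109}{54} - 37723\right) = 4085 \left(- \frac{2037151}{54}\right) = - \frac{8321761835}{54}$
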